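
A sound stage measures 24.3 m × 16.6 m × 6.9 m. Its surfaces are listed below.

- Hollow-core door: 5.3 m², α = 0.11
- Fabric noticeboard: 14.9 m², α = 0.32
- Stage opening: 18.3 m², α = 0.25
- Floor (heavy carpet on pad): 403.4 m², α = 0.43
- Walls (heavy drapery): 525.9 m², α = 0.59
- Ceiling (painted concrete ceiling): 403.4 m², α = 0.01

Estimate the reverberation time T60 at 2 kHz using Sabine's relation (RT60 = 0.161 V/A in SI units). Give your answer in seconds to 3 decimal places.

0.900 sec

Summing Sᵢαᵢ: 0.583 + 4.768 + 4.575 + 173.462 + 310.281 + 4.034 → A = 497.703 sabins.
Room volume: 2783.322 m³.
Sabine: RT60 = 0.161 × 2783.322 / 497.703 = 0.900 s.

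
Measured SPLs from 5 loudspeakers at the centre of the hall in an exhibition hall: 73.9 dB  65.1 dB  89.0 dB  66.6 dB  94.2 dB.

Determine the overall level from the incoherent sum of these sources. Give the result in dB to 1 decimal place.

95.4 dB

Σ 10^(Lᵢ/10) = 3.457e+09.
Combined level = 10 log₁₀(3.457e+09) = 95.4 dB.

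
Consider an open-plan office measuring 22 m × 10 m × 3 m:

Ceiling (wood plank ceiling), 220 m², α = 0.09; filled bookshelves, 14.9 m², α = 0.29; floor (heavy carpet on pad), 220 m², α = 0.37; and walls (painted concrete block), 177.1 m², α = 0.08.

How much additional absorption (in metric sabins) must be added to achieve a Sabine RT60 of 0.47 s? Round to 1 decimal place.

Summing Sᵢαᵢ: 19.800 + 4.321 + 81.400 + 14.168 → A₁ = 119.689 sabins.
For T = 0.47 s, need A₂ = 0.161·V/T = 0.161·660/0.47 = 226.085 sabins.
Additional absorption ΔA = 226.085 − 119.689 = 106.4 sabins.

106.4 sabins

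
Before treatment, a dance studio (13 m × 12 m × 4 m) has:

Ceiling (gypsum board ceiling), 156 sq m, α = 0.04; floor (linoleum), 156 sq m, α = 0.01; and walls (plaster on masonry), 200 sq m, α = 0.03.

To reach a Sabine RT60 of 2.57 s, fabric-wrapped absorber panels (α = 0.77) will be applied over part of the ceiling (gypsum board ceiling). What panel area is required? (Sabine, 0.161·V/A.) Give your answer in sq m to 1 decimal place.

Total absorption A₁ = 156*0.04 + 156*0.01 + 200*0.03
  = 6.240 + 1.560 + 6.000 = 13.800 sq m sabins.
V = 624 m³. Target absorption A₂ = 0.161 × 624 / 2.57 = 39.091 sabins.
ΔA needed = 39.091 − 13.800 = 25.291 sabins.
Each sq m of panel replacing the ceiling (gypsum board ceiling) adds (0.77 − 0.04) = 0.73 sabins.
Area = ΔA/Δα = 25.291/0.73 = 34.6 sq m.

34.6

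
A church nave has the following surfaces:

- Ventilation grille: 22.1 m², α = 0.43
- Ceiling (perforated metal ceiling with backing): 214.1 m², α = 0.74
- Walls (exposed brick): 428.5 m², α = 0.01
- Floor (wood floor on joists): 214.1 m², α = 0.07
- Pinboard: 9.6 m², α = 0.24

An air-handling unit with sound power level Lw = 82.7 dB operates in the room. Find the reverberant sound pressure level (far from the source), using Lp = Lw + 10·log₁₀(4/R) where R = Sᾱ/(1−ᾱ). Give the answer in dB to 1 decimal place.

64.9 dB

Σ(Sᵢαᵢ) = 22.1·0.43 + 214.1·0.74 + 428.5·0.01 + 214.1·0.07 + 9.6·0.24 = 189.513; total area S = 888.4 m².
ᾱ = 189.513/888.4 = 0.2133; R = Sᾱ/(1−ᾱ) = 189.513/(1−0.2133) = 240.896 m².
Lp = 82.7 + 10·log₁₀(4/240.896) = 82.7 + (-17.80) = 64.9 dB.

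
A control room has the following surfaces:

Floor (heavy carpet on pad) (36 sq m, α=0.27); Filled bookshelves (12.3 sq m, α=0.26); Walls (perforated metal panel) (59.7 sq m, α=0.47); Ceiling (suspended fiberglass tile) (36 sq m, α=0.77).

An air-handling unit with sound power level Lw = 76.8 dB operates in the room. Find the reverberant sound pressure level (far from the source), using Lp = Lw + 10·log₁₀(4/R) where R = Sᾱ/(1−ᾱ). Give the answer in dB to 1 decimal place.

61.6 dB

Σ(Sᵢαᵢ) = 36·0.27 + 12.3·0.26 + 59.7·0.47 + 36·0.77 = 68.697; total area S = 144.0 sq m.
ᾱ = 68.697/144.0 = 0.4771; R = Sᾱ/(1−ᾱ) = 68.697/(1−0.4771) = 131.377 sq m.
Lp = Lw + 10 log₁₀(4/R) = 76.8 -15.16 = 61.6 dB.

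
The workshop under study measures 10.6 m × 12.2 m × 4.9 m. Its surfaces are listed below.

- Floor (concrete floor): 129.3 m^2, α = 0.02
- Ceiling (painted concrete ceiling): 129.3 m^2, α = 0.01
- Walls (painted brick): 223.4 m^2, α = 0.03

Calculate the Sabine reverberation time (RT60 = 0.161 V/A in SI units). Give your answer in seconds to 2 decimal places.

9.64 sec

Total absorption A = 129.3×0.02 + 129.3×0.01 + 223.4×0.03
  = 2.586 + 1.293 + 6.702 = 10.581 m^2 sabins.
Room volume: 633.668 m³.
T = 0.161 V/A = 0.161·633.668/10.581 = 9.64 s.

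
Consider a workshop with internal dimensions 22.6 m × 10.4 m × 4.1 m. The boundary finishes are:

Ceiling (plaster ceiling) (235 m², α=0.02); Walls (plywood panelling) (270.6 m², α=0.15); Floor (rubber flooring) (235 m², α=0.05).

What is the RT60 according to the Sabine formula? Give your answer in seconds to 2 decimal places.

2.72 seconds

A = Σ Sᵢαᵢ = 235*0.02 + 270.6*0.15 + 235*0.05 = 57.040 sabins.
Volume V = 22.6 × 10.4 × 4.1 = 963.664 m³.
Sabine: RT60 = 0.161 × 963.664 / 57.040 = 2.72 s.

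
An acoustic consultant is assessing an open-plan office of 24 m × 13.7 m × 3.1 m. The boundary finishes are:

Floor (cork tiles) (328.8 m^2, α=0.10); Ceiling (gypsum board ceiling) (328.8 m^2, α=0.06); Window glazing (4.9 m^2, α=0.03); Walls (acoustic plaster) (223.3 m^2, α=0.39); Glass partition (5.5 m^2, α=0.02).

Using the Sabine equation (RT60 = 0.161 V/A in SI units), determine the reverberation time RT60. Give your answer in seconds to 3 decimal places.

A = Σ Sᵢαᵢ = 328.8·0.10 + 328.8·0.06 + 4.9·0.03 + 223.3·0.39 + 5.5·0.02 = 139.952 sabins.
Room volume: 1019.28 m³.
Sabine: RT60 = 0.161 × 1019.28 / 139.952 = 1.173 s.

1.173 s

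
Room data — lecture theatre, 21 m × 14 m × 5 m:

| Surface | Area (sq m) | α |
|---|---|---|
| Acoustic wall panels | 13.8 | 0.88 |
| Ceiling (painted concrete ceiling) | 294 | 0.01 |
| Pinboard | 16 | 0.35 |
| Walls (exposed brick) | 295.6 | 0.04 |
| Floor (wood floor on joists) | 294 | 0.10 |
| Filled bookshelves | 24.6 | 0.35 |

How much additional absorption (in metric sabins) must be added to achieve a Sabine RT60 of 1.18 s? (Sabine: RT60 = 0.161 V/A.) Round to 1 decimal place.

Equivalent absorption area: A₁ = 13.8·0.88 + 294·0.01 + 16·0.35 + 295.6·0.04 + 294·0.10 + 24.6·0.35 = 70.518 sq m.
Target A₂ = 0.161·1470/1.18 = 200.568 sabins (V = 1470 m³).
Shortfall: 200.568 − 70.518 = 130.0 sabins.

130.0 sabins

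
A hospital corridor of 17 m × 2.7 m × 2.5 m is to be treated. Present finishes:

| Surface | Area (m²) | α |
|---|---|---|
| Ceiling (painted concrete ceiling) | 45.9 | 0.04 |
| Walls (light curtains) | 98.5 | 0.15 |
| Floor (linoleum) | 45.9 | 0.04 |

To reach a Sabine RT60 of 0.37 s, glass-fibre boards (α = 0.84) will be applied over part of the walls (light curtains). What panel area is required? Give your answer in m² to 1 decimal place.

Equivalent absorption area: A₁ = 45.9*0.04 + 98.5*0.15 + 45.9*0.04 = 18.447 m².
V = 114.75 m³. Target absorption A₂ = 0.161 × 114.75 / 0.37 = 49.932 sabins.
Absorption to add: 49.932 − 18.447 = 31.485 sabins.
Each m² of panel replacing the walls (light curtains) adds (0.84 − 0.15) = 0.69 sabins.
Area = ΔA/Δα = 31.485/0.69 = 45.6 m².

45.6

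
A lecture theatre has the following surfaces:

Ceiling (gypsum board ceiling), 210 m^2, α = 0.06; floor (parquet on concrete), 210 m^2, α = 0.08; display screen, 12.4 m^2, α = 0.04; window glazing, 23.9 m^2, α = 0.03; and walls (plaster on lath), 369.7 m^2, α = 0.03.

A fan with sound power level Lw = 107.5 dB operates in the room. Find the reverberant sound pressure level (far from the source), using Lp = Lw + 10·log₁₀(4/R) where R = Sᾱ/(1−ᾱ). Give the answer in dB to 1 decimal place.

A = 41.704 sabins; S = 826.0 m^2.
ᾱ = 0.0505, so room constant R = A/(1−ᾱ) = 43.922 m^2.
Lp = 107.5 + 10·log₁₀(4/43.922) = 107.5 + (-10.41) = 97.1 dB.

97.1 dB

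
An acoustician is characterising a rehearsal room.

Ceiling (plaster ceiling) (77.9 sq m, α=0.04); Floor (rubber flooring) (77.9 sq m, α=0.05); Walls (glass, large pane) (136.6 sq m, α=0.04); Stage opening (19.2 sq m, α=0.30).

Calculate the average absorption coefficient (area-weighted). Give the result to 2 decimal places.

0.06

S = Σ Sᵢ = 77.9 + 77.9 + 136.6 + 19.2 = 311.6 sq m.
Σ(Sᵢαᵢ) = 77.9*0.04 + 77.9*0.05 + 136.6*0.04 + 19.2*0.30 = 18.235.
ᾱ = 18.235 / 311.6 = 0.06.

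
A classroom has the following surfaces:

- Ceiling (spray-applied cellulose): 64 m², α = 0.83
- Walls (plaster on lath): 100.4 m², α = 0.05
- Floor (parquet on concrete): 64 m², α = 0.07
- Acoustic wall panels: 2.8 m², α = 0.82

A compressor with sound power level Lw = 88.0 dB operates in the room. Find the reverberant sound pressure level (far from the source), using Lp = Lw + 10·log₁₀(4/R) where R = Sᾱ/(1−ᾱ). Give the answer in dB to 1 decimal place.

A = 64.916 sabins; S = 231.2 m².
ᾱ = 64.916/231.2 = 0.2808; R = Sᾱ/(1−ᾱ) = 64.916/(1−0.2808) = 90.261 m².
Lp = 88.0 + 10·log₁₀(4/90.261) = 88.0 + (-13.53) = 74.5 dB.

74.5 dB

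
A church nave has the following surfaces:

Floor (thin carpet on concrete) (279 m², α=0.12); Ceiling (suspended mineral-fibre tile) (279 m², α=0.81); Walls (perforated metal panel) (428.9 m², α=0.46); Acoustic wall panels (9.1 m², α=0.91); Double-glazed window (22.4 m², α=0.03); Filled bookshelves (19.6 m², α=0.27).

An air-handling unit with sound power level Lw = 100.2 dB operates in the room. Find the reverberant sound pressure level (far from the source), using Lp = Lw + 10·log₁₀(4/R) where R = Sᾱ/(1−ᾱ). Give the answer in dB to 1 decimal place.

76.9 dB

Σ(Sᵢαᵢ) = 279×0.12 + 279×0.81 + 428.9×0.46 + 9.1×0.91 + 22.4×0.03 + 19.6×0.27 = 471.009; total area S = 1038.0 m².
ᾱ = 0.4538, so room constant R = A/(1−ᾱ) = 862.338 m².
Lp = 100.2 + 10·log₁₀(4/862.338) = 100.2 + (-23.34) = 76.9 dB.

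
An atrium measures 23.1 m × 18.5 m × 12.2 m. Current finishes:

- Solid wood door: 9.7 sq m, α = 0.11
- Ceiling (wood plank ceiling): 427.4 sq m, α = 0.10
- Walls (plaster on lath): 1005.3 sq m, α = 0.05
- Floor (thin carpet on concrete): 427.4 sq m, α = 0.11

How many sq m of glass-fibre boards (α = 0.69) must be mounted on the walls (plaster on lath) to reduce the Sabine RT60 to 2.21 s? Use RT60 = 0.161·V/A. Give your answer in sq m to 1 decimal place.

Equivalent absorption area: A₁ = 9.7*0.11 + 427.4*0.10 + 1005.3*0.05 + 427.4*0.11 = 141.086 sq m.
Required A₂ = 0.161·5213.67/2.21 = 379.819 sabins.
Absorption to add: 379.819 − 141.086 = 238.733 sabins.
Each sq m of panel replacing the walls (plaster on lath) adds (0.69 − 0.05) = 0.64 sabins.
Area = ΔA/Δα = 238.733/0.64 = 373.0 sq m.

373.0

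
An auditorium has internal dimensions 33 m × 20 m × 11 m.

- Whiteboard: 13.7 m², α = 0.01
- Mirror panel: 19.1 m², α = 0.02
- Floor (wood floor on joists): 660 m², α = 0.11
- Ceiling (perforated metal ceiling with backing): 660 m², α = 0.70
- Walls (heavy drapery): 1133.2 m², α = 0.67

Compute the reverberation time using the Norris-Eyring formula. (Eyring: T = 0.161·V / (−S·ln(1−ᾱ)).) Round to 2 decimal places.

0.64 sec

Total surface area S = 13.7 + 19.1 + 660 + 660 + 1133.2 = 2486.0 m².
Σ(Sᵢαᵢ) = 13.7×0.01 + 19.1×0.02 + 660×0.11 + 660×0.70 + 1133.2×0.67 = 1294.363.
Mean coefficient ᾱ = A/S = 0.5207.
Eyring denominator: −S ln(1−ᾱ) = 1828.275.
V = 33 × 20 × 11 = 7260 m³.
T = 0.161·V/[−S·ln(1−ᾱ)] = 0.161·7260/1828.275 = 0.64 s.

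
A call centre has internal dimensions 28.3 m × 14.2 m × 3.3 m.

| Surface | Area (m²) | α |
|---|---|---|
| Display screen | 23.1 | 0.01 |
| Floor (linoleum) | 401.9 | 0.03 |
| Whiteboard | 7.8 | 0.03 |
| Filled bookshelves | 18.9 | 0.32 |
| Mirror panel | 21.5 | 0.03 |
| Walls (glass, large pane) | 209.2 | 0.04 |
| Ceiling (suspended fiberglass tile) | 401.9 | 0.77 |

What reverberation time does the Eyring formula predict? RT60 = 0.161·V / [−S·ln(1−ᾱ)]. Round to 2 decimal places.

0.53 s

Total surface area S = 23.1 + 401.9 + 7.8 + 18.9 + 21.5 + 209.2 + 401.9 = 1084.3 m².
Σ(Sᵢαᵢ) = 23.1·0.01 + 401.9·0.03 + 7.8·0.03 + 18.9·0.32 + 21.5·0.03 + 209.2·0.04 + 401.9·0.77 = 337.046.
ᾱ = 337.046 / 1084.3 = 0.3108.
Eyring denominator: −S ln(1−ᾱ) = 403.602.
V = 28.3 × 14.2 × 3.3 = 1326.138 m³.
RT60 = 0.161 × 1326.138 / 403.602 = 0.53 s.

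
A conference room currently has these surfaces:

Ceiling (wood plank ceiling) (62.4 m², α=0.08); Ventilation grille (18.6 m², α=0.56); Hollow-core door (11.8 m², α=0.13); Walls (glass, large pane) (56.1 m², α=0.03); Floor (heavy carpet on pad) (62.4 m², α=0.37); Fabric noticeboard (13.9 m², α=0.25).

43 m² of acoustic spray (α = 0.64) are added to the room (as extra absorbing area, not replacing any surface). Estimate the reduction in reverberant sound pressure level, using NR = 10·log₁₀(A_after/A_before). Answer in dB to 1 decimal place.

Total absorption A_before = 62.4×0.08 + 18.6×0.56 + 11.8×0.13 + 56.1×0.03 + 62.4×0.37 + 13.9×0.25
  = 4.992 + 10.416 + 1.534 + 1.683 + 23.088 + 3.475 = 45.188 m² sabins.
Treatment contributes 43·0.64 = 27.520 sabins.
A_after = 45.188 + 27.520 = 72.708 sabins.
Reduction = 10 log₁₀(A_after/A_before) = 10 log₁₀(1.6090) = 2.1 dB.

2.1 dB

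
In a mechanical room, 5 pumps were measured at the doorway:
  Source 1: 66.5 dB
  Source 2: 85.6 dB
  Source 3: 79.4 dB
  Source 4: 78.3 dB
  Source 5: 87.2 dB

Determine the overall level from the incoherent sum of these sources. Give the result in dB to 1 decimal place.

90.2 dB

Converting to relative power and adding: 10^(66.5/10) + 10^(85.6/10) + 10^(79.4/10) + 10^(78.3/10) + 10^(87.2/10) = 1.047e+09.
Back to dB: 10·log₁₀ Σ = 90.2 dB.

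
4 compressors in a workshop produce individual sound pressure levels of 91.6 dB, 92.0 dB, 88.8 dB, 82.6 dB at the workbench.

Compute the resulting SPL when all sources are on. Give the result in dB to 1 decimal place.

Converting to relative power and adding: 10^(91.6/10) + 10^(92.0/10) + 10^(88.8/10) + 10^(82.6/10) = 3.971e+09.
Combined level = 10 log₁₀(3.971e+09) = 96.0 dB.

96.0 dB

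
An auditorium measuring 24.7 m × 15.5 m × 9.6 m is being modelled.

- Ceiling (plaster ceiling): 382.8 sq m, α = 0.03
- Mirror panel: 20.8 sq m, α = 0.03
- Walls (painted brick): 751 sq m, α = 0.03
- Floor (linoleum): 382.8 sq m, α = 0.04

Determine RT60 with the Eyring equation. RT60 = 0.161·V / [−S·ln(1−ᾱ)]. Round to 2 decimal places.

S = Σ Sᵢ = 1537.4 sq m.
Absorption A = 382.8·0.03 + 20.8·0.03 + 751·0.03 + 382.8·0.04 = 49.950 sabins.
ᾱ = 49.950 / 1537.4 = 0.0325.
Eyring denominator: −S ln(1−ᾱ) = 50.795.
V = 24.7 × 15.5 × 9.6 = 3675.36 m³.
T = 0.161·V/[−S·ln(1−ᾱ)] = 0.161·3675.36/50.795 = 11.65 s.

11.65 seconds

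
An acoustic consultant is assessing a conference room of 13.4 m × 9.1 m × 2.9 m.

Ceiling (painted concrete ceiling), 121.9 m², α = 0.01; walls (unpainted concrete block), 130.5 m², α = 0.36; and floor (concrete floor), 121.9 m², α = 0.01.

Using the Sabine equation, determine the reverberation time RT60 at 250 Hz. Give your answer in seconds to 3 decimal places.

1.152 sec

Equivalent absorption area: A = 121.9×0.01 + 130.5×0.36 + 121.9×0.01 = 49.418 m².
V = 13.4·9.1·2.9 = 353.626 m³.
T = 0.161 V/A = 0.161·353.626/49.418 = 1.152 s.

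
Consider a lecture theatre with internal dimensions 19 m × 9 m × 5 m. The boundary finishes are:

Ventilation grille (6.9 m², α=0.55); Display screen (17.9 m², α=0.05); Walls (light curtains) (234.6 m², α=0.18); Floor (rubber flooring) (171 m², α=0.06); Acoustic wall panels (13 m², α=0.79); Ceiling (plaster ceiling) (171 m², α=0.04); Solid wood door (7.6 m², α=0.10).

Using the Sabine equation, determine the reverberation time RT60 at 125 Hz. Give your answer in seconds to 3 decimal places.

1.834 seconds

A = Σ Sᵢαᵢ = 6.9*0.55 + 17.9*0.05 + 234.6*0.18 + 171*0.06 + 13*0.79 + 171*0.04 + 7.6*0.10 = 75.048 sabins.
Volume V = 19 × 9 × 5 = 855 m³.
Sabine: RT60 = 0.161 × 855 / 75.048 = 1.834 s.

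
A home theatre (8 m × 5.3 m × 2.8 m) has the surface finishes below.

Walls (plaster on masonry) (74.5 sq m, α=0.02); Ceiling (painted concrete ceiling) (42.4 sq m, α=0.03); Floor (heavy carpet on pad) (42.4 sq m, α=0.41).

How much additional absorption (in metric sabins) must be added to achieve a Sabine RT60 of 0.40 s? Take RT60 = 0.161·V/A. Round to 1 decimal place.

27.6 sabins

Summing Sᵢαᵢ: 1.490 + 1.272 + 17.384 → A₁ = 20.146 sabins.
For T = 0.40 s, need A₂ = 0.161·V/T = 0.161·118.72/0.40 = 47.785 sabins.
Additional absorption ΔA = 47.785 − 20.146 = 27.6 sabins.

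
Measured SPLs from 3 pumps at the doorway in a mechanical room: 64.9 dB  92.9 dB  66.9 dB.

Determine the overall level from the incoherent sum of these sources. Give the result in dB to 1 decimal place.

92.9 dB

Sum in the linear (power) domain: Σ 10^(Lᵢ/10) = 10^(64.9/10) + 10^(92.9/10) + 10^(66.9/10) = 1.958e+09.
Combined level = 10 log₁₀(1.958e+09) = 92.9 dB.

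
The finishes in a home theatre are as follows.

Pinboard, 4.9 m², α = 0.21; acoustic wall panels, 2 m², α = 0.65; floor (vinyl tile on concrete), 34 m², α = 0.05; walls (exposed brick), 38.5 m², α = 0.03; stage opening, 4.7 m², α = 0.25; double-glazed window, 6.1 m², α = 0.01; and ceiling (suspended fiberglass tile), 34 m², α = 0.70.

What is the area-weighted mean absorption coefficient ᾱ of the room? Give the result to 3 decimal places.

S = Σ Sᵢ = 4.9 + 2 + 34 + 38.5 + 4.7 + 6.1 + 34 = 124.2 m².
Weighted sum Σ Sα = 30.220.
ᾱ = 30.220 / 124.2 = 0.243.

0.243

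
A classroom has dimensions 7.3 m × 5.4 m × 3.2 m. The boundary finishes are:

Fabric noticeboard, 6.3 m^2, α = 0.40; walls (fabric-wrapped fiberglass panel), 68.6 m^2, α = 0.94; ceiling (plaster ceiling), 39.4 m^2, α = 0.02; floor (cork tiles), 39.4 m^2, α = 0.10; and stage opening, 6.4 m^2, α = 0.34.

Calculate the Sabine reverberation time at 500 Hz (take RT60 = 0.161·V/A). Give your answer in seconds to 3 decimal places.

0.275 seconds

Summing Sᵢαᵢ: 2.520 + 64.484 + 0.788 + 3.940 + 2.176 → A = 73.908 sabins.
Room volume: 126.144 m³.
RT60 = 0.161 · V / A = 0.161 × 126.144 / 73.908 = 0.275 s.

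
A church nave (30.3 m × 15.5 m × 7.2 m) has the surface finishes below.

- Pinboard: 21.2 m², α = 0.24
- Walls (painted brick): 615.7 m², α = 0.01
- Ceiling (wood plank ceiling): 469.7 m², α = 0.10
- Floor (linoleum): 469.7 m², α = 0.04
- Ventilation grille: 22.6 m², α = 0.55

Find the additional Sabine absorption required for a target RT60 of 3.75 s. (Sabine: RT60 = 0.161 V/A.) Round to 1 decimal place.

Total absorption A₁ = 21.2·0.24 + 615.7·0.01 + 469.7·0.10 + 469.7·0.04 + 22.6·0.55
  = 5.088 + 6.157 + 46.970 + 18.788 + 12.430 = 89.433 m² sabins.
Target A₂ = 0.161·3381.48/3.75 = 145.178 sabins (V = 3381.48 m³).
ΔA = A₂ − A₁ = 145.178 − 89.433 = 55.7 sabins.

55.7 sabins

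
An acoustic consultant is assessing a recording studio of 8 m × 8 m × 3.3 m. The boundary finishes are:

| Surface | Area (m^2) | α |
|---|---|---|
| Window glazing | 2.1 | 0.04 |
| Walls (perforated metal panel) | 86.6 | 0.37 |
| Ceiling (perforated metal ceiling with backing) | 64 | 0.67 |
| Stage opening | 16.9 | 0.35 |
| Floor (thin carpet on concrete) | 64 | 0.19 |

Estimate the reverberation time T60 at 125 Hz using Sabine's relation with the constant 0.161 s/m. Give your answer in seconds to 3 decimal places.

Equivalent absorption area: A = 2.1*0.04 + 86.6*0.37 + 64*0.67 + 16.9*0.35 + 64*0.19 = 93.081 m^2.
Room volume: 211.2 m³.
RT60 = 0.161 · V / A = 0.161 × 211.2 / 93.081 = 0.365 s.

0.365 sec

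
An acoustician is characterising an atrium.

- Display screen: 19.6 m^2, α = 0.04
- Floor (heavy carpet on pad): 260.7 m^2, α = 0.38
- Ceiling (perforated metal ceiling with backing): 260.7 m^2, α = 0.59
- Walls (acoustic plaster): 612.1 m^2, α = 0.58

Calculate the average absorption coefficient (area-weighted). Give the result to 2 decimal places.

Total surface area S = 1153.1 m^2.
Weighted sum Σ Sα = 608.681.
ᾱ = A/S = 0.53.

0.53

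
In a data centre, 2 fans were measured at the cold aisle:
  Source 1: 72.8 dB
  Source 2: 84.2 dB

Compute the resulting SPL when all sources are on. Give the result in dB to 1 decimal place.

84.5 dB

Sum in the linear (power) domain: Σ 10^(Lᵢ/10) = 10^(72.8/10) + 10^(84.2/10) = 2.821e+08.
Combined level = 10 log₁₀(2.821e+08) = 84.5 dB.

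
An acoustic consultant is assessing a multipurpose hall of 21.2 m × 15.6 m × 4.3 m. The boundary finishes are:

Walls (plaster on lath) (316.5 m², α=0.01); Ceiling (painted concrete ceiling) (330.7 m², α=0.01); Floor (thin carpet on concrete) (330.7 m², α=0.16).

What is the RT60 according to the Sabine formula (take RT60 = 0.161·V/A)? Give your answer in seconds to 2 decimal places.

3.86 s

Summing Sᵢαᵢ: 3.165 + 3.307 + 52.912 → A = 59.384 sabins.
Room volume: 1422.096 m³.
RT60 = 0.161 · V / A = 0.161 × 1422.096 / 59.384 = 3.86 s.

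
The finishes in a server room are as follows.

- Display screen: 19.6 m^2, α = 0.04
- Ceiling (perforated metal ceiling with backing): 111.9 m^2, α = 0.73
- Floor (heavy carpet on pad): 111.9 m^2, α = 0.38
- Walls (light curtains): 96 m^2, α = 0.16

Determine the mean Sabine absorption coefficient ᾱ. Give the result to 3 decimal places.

0.414

Total surface area S = 339.4 m^2.
Weighted sum Σ Sα = 140.353.
ᾱ = A/S = 0.414.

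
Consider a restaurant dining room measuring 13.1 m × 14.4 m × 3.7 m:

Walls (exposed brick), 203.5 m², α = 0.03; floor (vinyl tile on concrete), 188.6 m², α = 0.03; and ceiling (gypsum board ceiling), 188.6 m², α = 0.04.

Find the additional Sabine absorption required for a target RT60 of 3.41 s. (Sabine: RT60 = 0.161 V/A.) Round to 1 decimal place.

Total absorption A₁ = 203.5·0.03 + 188.6·0.03 + 188.6·0.04
  = 6.105 + 5.658 + 7.544 = 19.307 m² sabins.
Target A₂ = 0.161·697.968/3.41 = 32.954 sabins (V = 697.968 m³).
Shortfall: 32.954 − 19.307 = 13.6 sabins.

13.6 sabins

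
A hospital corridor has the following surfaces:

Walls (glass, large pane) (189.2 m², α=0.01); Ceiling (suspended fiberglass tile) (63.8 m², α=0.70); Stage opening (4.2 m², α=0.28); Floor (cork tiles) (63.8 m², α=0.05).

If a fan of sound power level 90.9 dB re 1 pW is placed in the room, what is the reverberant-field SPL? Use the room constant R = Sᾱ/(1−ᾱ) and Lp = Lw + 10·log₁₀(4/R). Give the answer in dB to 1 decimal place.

79.1 dB

Σ(Sᵢαᵢ) = 189.2×0.01 + 63.8×0.70 + 4.2×0.28 + 63.8×0.05 = 50.918; total area S = 321.0 m².
ᾱ = 0.1586, so room constant R = A/(1−ᾱ) = 60.516 m².
Lp = Lw + 10 log₁₀(4/R) = 90.9 -11.80 = 79.1 dB.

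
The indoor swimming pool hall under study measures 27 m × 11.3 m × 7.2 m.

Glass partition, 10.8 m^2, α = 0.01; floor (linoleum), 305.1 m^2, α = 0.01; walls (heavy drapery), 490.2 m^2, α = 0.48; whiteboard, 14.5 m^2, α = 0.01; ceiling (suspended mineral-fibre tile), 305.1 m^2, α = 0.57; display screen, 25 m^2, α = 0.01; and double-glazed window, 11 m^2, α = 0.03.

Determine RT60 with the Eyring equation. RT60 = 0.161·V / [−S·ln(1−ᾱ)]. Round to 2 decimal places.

0.69 sec

Total surface area S = 10.8 + 305.1 + 490.2 + 14.5 + 305.1 + 25 + 11 = 1161.7 m^2.
Σ(Sᵢαᵢ) = 10.8×0.01 + 305.1×0.01 + 490.2×0.48 + 14.5×0.01 + 305.1×0.57 + 25×0.01 + 11×0.03 = 413.087.
Mean coefficient ᾱ = A/S = 0.3556.
−S·ln(1−ᾱ) = −1161.7 × ln(1 − 0.3556) = 510.492.
V = 27 × 11.3 × 7.2 = 2196.72 m³.
T = 0.161·V/[−S·ln(1−ᾱ)] = 0.161·2196.72/510.492 = 0.69 s.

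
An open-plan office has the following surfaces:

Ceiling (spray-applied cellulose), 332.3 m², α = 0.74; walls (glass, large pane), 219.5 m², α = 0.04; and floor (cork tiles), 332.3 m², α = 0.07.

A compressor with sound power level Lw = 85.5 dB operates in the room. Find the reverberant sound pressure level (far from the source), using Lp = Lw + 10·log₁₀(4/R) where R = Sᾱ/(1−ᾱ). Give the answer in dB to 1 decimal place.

65.4 dB

Σ(Sᵢαᵢ) = 332.3×0.74 + 219.5×0.04 + 332.3×0.07 = 277.943; total area S = 884.1 m².
ᾱ = 277.943/884.1 = 0.3144; R = Sᾱ/(1−ᾱ) = 277.943/(1−0.3144) = 405.401 m².
Lp = Lw + 10 log₁₀(4/R) = 85.5 -20.06 = 65.4 dB.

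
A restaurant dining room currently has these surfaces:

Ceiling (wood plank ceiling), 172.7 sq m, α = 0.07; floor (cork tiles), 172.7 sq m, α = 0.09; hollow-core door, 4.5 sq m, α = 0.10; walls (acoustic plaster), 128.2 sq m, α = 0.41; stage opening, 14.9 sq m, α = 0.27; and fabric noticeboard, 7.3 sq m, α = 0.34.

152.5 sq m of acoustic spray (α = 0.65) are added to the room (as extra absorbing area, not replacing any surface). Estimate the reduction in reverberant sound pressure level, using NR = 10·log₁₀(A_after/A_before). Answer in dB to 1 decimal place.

3.3 dB

Equivalent absorption area: A_before = 172.7*0.07 + 172.7*0.09 + 4.5*0.10 + 128.2*0.41 + 14.9*0.27 + 7.3*0.34 = 87.149 sq m.
Treatment contributes 152.5·0.65 = 99.125 sabins.
A_after = 87.149 + 99.125 = 186.274 sabins.
NR = 10·log₁₀(186.274/87.149) = 3.3 dB.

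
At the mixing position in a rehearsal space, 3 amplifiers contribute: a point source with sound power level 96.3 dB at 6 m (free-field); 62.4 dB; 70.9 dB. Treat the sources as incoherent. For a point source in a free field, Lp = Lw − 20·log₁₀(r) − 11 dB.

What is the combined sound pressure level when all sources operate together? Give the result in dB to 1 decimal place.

Source at 6 m: Lp = 96.3 − 20·log₁₀(6) − 11 = 69.7 dB.
Converting to relative power and adding: 10^(69.7/10) + 10^(62.4/10) + 10^(70.9/10) = 2.337e+07.
Combined level = 10 log₁₀(2.337e+07) = 73.7 dB.

73.7 dB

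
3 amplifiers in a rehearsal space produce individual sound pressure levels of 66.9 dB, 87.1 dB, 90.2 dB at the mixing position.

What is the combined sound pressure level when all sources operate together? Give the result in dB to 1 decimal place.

Σ 10^(Lᵢ/10) = 1.565e+09.
L_total = 10·log₁₀(1.565e+09) = 91.9 dB.

91.9 dB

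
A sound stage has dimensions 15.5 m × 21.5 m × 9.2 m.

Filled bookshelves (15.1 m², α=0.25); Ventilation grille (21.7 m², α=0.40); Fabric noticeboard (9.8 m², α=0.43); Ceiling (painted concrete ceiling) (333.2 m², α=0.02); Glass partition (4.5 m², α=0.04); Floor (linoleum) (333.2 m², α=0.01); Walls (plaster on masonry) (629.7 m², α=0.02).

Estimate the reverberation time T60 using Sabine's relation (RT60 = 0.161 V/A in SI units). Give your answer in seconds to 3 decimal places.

A = Σ Sᵢαᵢ = 15.1×0.25 + 21.7×0.40 + 9.8×0.43 + 333.2×0.02 + 4.5×0.04 + 333.2×0.01 + 629.7×0.02 = 39.439 sabins.
V = 15.5·21.5·9.2 = 3065.9 m³.
Sabine: RT60 = 0.161 × 3065.9 / 39.439 = 12.516 s.

12.516 sec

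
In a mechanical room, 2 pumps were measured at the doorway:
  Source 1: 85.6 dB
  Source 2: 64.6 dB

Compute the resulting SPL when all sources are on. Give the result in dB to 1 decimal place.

85.6 dB

Sum in the linear (power) domain: Σ 10^(Lᵢ/10) = 10^(85.6/10) + 10^(64.6/10) = 3.66e+08.
Back to dB: 10·log₁₀ Σ = 85.6 dB.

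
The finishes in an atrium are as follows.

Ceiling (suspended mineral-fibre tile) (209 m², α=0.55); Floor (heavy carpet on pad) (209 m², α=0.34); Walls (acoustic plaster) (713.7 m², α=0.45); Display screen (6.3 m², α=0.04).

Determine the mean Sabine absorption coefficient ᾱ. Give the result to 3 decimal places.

Total surface area S = 1138.0 m².
Σ(Sᵢαᵢ) = 209*0.55 + 209*0.34 + 713.7*0.45 + 6.3*0.04 = 507.427.
ᾱ = A/S = 0.446.

0.446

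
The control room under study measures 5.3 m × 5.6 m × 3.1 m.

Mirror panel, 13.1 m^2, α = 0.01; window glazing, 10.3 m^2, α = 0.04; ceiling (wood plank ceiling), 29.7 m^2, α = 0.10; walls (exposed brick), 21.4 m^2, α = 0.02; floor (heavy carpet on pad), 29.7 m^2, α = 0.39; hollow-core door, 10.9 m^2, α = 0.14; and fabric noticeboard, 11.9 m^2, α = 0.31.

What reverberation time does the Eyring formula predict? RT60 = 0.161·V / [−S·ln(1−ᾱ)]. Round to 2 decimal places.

S = Σ Sᵢ = 127.0 m^2.
Σ(Sᵢαᵢ) = 13.1·0.01 + 10.3·0.04 + 29.7·0.10 + 21.4·0.02 + 29.7·0.39 + 10.9·0.14 + 11.9·0.31 = 20.739.
ᾱ = 20.739 / 127.0 = 0.1633.
Eyring denominator: −S ln(1−ᾱ) = 22.643.
V = 5.3 × 5.6 × 3.1 = 92.008 m³.
T = 0.161·V/[−S·ln(1−ᾱ)] = 0.161·92.008/22.643 = 0.65 s.

0.65 sec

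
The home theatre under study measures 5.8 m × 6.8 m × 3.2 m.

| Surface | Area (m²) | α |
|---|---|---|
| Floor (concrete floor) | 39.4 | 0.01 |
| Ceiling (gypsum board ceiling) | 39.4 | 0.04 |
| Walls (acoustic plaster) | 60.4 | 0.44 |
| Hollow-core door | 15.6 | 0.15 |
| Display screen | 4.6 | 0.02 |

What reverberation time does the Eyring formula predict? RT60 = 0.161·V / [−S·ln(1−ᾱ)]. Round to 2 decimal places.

0.59 s

Total surface area S = 39.4 + 39.4 + 60.4 + 15.6 + 4.6 = 159.4 m².
Absorption A = 39.4·0.01 + 39.4·0.04 + 60.4·0.44 + 15.6·0.15 + 4.6·0.02 = 30.978 sabins.
Mean coefficient ᾱ = A/S = 0.1943.
Eyring denominator: −S ln(1−ᾱ) = 34.437.
V = 5.8 × 6.8 × 3.2 = 126.208 m³.
RT60 = 0.161 × 126.208 / 34.437 = 0.59 s.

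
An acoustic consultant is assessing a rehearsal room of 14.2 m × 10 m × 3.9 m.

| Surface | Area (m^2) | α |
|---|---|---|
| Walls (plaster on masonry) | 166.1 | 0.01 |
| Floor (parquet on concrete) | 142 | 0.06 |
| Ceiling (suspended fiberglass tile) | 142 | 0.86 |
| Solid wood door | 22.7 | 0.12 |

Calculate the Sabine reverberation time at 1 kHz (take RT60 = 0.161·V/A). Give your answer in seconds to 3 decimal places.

0.660 s

Summing Sᵢαᵢ: 1.661 + 8.520 + 122.120 + 2.724 → A = 135.025 sabins.
Room volume: 553.8 m³.
RT60 = 0.161 · V / A = 0.161 × 553.8 / 135.025 = 0.660 s.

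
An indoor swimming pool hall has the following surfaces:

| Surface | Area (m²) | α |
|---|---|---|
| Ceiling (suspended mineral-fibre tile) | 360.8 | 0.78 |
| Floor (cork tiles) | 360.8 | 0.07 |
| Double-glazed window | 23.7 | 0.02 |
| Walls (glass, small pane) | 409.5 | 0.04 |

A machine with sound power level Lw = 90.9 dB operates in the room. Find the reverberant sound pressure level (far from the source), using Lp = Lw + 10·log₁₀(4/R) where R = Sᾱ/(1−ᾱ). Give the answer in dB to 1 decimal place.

70.4 dB

A = 323.534 sabins; S = 1154.8 m².
ᾱ = 0.2802, so room constant R = A/(1−ᾱ) = 449.478 m².
Lp = 90.9 + 10·log₁₀(4/449.478) = 90.9 + (-20.51) = 70.4 dB.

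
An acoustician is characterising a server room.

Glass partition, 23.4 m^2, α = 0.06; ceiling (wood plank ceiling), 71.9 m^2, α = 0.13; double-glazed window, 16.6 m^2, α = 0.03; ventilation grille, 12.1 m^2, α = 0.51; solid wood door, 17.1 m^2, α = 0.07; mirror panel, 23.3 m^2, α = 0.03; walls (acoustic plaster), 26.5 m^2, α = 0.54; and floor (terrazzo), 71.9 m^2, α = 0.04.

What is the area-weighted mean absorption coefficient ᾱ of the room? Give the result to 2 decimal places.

0.14

S = Σ Sᵢ = 23.4 + 71.9 + 16.6 + 12.1 + 17.1 + 23.3 + 26.5 + 71.9 = 262.8 m^2.
Σ(Sᵢαᵢ) = 23.4×0.06 + 71.9×0.13 + 16.6×0.03 + 12.1×0.51 + 17.1×0.07 + 23.3×0.03 + 26.5×0.54 + 71.9×0.04 = 36.502.
ᾱ = 36.502 / 262.8 = 0.14.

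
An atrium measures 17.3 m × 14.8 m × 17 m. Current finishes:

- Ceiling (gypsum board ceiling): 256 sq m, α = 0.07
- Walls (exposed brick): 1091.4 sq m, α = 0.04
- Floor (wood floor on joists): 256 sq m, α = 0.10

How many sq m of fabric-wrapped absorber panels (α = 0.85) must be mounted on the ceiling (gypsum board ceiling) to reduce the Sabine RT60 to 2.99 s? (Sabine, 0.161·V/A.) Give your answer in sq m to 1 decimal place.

Total absorption A₁ = 256·0.07 + 1091.4·0.04 + 256·0.10
  = 17.920 + 43.656 + 25.600 = 87.176 sq m sabins.
V = 4352.68 m³. Target absorption A₂ = 0.161 × 4352.68 / 2.99 = 234.375 sabins.
ΔA needed = 234.375 − 87.176 = 147.199 sabins.
Net gain per sq m: Δα = 0.85 − 0.07 = 0.78.
Area = ΔA/Δα = 147.199/0.78 = 188.7 sq m.

188.7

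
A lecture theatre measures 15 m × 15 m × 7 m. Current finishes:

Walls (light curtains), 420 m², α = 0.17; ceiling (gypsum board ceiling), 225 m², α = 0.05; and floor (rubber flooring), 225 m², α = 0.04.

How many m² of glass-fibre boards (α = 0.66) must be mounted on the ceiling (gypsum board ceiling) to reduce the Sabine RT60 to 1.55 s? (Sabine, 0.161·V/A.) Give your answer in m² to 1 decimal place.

117.9

Total absorption A₁ = 420*0.17 + 225*0.05 + 225*0.04
  = 71.400 + 11.250 + 9.000 = 91.650 m² sabins.
Required A₂ = 0.161·1575/1.55 = 163.597 sabins.
ΔA needed = 163.597 − 91.650 = 71.947 sabins.
Net gain per m²: Δα = 0.66 − 0.05 = 0.61.
Area = ΔA/Δα = 71.947/0.61 = 117.9 m².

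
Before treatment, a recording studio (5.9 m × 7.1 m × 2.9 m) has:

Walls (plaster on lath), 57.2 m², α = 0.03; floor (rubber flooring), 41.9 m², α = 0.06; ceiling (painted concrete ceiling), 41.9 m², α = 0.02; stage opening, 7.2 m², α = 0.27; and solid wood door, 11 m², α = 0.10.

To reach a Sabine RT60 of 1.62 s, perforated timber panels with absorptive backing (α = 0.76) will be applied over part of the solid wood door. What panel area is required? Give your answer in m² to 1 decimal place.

6.0

Summing Sᵢαᵢ: 1.716 + 2.514 + 0.838 + 1.944 + 1.100 → A₁ = 8.112 sabins.
Required A₂ = 0.161·121.481/1.62 = 12.073 sabins.
Absorption to add: 12.073 − 8.112 = 3.961 sabins.
Each m² of panel replacing the solid wood door adds (0.76 − 0.10) = 0.66 sabins.
Panel area = 3.961 / 0.66 = 6.0 m².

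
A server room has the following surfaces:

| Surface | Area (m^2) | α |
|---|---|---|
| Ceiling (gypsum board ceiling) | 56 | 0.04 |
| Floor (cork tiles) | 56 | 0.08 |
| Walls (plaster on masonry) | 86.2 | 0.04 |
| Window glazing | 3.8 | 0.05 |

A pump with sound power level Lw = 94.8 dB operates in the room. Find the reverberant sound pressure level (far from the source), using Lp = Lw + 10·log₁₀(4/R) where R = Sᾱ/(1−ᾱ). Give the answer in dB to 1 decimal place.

A = 10.358 sabins; S = 202.0 m^2.
ᾱ = 10.358/202.0 = 0.0513; R = Sᾱ/(1−ᾱ) = 10.358/(1−0.0513) = 10.918 m^2.
Lp = 94.8 + 10·log₁₀(4/10.918) = 94.8 + (-4.36) = 90.4 dB.

90.4 dB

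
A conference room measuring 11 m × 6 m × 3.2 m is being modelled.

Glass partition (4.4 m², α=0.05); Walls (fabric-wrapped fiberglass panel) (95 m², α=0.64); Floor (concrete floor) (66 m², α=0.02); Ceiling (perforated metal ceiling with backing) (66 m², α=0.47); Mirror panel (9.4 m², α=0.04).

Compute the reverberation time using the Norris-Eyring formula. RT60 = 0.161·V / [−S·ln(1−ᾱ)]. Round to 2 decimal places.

0.29 s

S = Σ Sᵢ = 240.8 m².
Σ(Sᵢαᵢ) = 4.4×0.05 + 95×0.64 + 66×0.02 + 66×0.47 + 9.4×0.04 = 93.736.
Mean coefficient ᾱ = A/S = 0.3893.
Eyring denominator: −S ln(1−ᾱ) = 118.750.
V = 11 × 6 × 3.2 = 211.2 m³.
RT60 = 0.161 × 211.2 / 118.750 = 0.29 s.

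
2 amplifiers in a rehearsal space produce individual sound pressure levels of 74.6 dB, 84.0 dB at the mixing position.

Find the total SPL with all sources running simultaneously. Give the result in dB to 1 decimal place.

Σ 10^(Lᵢ/10) = 2.8e+08.
Back to dB: 10·log₁₀ Σ = 84.5 dB.

84.5 dB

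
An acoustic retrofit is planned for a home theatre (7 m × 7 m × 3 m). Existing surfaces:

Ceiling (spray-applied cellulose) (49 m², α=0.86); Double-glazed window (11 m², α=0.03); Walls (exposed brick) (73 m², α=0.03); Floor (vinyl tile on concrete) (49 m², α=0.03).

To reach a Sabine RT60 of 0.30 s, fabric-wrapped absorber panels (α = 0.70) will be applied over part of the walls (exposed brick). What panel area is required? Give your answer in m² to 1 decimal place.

A₁ = Σ Sᵢαᵢ = 49·0.86 + 11·0.03 + 73·0.03 + 49·0.03 = 46.130 sabins.
Required A₂ = 0.161·147/0.30 = 78.890 sabins.
Absorption to add: 78.890 − 46.130 = 32.760 sabins.
Each m² of panel replacing the walls (exposed brick) adds (0.70 − 0.03) = 0.67 sabins.
Panel area = 32.760 / 0.67 = 48.9 m².

48.9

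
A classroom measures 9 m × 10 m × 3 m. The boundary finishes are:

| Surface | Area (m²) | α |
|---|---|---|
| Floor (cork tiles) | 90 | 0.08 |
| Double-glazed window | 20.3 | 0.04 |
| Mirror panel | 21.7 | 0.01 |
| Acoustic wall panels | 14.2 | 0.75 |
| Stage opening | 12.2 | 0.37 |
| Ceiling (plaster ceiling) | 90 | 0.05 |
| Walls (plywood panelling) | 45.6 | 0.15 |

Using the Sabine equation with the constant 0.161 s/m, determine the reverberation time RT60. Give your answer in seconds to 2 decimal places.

1.25 s

Total absorption A = 90*0.08 + 20.3*0.04 + 21.7*0.01 + 14.2*0.75 + 12.2*0.37 + 90*0.05 + 45.6*0.15
  = 7.200 + 0.812 + 0.217 + 10.650 + 4.514 + 4.500 + 6.840 = 34.733 m² sabins.
V = 9·10·3 = 270 m³.
T = 0.161 V/A = 0.161·270/34.733 = 1.25 s.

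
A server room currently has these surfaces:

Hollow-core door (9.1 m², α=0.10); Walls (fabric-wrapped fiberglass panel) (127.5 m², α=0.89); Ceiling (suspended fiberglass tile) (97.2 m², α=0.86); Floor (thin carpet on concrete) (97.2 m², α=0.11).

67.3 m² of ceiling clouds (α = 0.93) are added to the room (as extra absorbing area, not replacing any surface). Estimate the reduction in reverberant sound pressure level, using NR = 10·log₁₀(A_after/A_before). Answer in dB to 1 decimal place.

1.1 dB

Summing Sᵢαᵢ: 0.910 + 113.475 + 83.592 + 10.692 → A_before = 208.669 sabins.
Treatment contributes 67.3·0.93 = 62.589 sabins.
New total A_after = 271.258 sabins.
NR = 10·log₁₀(271.258/208.669) = 1.1 dB.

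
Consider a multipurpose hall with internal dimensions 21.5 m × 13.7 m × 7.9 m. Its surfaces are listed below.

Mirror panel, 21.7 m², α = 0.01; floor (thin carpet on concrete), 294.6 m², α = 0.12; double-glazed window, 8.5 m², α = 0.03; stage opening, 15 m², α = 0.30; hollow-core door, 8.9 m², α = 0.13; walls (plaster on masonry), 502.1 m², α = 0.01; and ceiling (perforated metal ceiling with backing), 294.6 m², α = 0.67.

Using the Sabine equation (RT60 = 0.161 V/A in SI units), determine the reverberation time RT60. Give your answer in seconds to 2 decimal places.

A = Σ Sᵢαᵢ = 21.7·0.01 + 294.6·0.12 + 8.5·0.03 + 15·0.30 + 8.9·0.13 + 502.1·0.01 + 294.6·0.67 = 243.884 sabins.
Room volume: 2326.945 m³.
T = 0.161 V/A = 0.161·2326.945/243.884 = 1.54 s.

1.54 sec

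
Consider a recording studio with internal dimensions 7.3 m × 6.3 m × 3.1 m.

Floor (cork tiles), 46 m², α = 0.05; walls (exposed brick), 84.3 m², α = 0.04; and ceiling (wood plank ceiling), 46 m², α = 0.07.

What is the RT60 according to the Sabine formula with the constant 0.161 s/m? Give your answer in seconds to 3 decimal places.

2.581 seconds

Total absorption A = 46·0.05 + 84.3·0.04 + 46·0.07
  = 2.300 + 3.372 + 3.220 = 8.892 m² sabins.
Volume V = 7.3 × 6.3 × 3.1 = 142.569 m³.
Sabine: RT60 = 0.161 × 142.569 / 8.892 = 2.581 s.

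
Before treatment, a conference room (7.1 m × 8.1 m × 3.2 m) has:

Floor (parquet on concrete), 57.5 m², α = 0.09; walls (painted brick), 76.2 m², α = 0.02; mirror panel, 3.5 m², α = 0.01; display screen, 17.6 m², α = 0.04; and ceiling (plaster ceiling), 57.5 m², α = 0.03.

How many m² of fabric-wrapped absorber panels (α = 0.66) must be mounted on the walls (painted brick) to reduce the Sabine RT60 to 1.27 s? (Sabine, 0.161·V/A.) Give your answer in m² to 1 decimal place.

22.1

Summing Sᵢαᵢ: 5.175 + 1.524 + 0.035 + 0.704 + 1.725 → A₁ = 9.163 sabins.
Required A₂ = 0.161·184.032/1.27 = 23.330 sabins.
Absorption to add: 23.330 − 9.163 = 14.167 sabins.
Net gain per m²: Δα = 0.66 − 0.02 = 0.64.
Area = ΔA/Δα = 14.167/0.64 = 22.1 m².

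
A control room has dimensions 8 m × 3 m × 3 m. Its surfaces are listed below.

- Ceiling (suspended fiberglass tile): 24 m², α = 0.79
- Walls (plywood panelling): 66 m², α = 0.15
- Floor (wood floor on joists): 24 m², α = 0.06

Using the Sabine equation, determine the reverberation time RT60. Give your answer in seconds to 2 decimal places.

A = Σ Sᵢαᵢ = 24·0.79 + 66·0.15 + 24·0.06 = 30.300 sabins.
V = 8·3·3 = 72 m³.
Sabine: RT60 = 0.161 × 72 / 30.300 = 0.38 s.

0.38 seconds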